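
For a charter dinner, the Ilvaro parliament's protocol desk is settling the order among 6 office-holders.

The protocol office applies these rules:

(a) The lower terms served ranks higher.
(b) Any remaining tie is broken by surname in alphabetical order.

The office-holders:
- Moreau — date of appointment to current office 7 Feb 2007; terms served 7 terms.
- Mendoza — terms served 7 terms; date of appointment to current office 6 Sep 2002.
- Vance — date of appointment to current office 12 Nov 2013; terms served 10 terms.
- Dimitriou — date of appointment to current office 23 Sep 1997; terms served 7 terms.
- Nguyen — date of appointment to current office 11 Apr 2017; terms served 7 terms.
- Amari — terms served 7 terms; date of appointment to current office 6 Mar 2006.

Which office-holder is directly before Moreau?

By terms served (lower first): Amari, Dimitriou, Mendoza, Moreau and Nguyen (each 7 terms); then Vance (10 terms).
Among Amari, Dimitriou, Mendoza, Moreau and Nguyen, alphabetically by surname: Amari before Dimitriou before Mendoza before Moreau before Nguyen.
Order: Amari, Dimitriou, Mendoza, Moreau, Nguyen, Vance.

Mendoza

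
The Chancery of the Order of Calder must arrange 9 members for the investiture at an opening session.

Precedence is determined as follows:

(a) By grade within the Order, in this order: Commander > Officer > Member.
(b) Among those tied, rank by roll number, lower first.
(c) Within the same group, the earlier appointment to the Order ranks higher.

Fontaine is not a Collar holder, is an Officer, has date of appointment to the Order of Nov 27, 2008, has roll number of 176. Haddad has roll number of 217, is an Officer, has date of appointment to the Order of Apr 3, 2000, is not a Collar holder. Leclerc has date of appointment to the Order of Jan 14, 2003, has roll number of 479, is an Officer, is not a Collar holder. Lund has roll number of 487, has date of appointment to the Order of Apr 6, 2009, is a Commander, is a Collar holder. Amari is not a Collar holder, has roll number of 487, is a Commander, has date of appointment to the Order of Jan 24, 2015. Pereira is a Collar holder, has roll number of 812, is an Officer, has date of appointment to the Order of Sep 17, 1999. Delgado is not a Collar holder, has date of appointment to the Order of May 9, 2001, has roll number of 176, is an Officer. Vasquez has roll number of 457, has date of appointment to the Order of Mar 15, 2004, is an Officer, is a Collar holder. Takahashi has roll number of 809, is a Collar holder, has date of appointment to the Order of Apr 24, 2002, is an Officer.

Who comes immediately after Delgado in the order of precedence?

Fontaine

By grade within the Order: Lund and Amari (Commander); then Delgado, Fontaine, Haddad, Vasquez, Leclerc, Takahashi and Pereira (Officer).
Lund and Amari both have roll number 487, so the next rule applies.
Among Lund and Amari, by date of appointment to the Order (earlier first): Lund (Apr 6, 2009) before Amari (Jan 24, 2015).
Among Delgado, Fontaine, Haddad, Vasquez, Leclerc, Takahashi and Pereira, by roll number (lower first): Delgado and Fontaine (176) before Haddad (217) before Vasquez (457) before Leclerc (479) before Takahashi (809) before Pereira (812).
Among Delgado and Fontaine, by date of appointment to the Order (earlier first): Delgado (May 9, 2001) before Fontaine (Nov 27, 2008).
Order: Lund, Amari, Delgado, Fontaine, Haddad, Vasquez, Leclerc, Takahashi, Pereira.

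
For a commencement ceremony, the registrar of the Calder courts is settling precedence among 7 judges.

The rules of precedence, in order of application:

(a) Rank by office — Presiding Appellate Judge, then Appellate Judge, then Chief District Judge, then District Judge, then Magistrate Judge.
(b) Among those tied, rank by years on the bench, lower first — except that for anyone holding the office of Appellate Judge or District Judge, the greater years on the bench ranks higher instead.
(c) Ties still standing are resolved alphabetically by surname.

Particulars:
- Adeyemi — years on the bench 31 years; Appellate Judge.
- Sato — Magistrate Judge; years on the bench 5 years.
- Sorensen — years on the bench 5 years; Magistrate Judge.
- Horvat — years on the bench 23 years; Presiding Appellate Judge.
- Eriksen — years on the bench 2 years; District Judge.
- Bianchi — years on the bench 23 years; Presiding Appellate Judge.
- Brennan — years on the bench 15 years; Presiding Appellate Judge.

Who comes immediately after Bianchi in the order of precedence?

By office: Brennan, Bianchi and Horvat (Presiding Appellate Judge); then Adeyemi (Appellate Judge); then Eriksen (District Judge); then Sato and Sorensen (Magistrate Judge).
Among Brennan, Bianchi and Horvat, by years on the bench (lower first): Brennan (15 years) before Bianchi and Horvat (23 years).
Among Bianchi and Horvat, alphabetically by surname: Bianchi before Horvat.
Sato and Sorensen both have years on the bench 5 years, so the next rule applies.
Among Sato and Sorensen, alphabetically by surname: Sato before Sorensen.
Order: Brennan, Bianchi, Horvat, Adeyemi, Eriksen, Sato, Sorensen.

Horvat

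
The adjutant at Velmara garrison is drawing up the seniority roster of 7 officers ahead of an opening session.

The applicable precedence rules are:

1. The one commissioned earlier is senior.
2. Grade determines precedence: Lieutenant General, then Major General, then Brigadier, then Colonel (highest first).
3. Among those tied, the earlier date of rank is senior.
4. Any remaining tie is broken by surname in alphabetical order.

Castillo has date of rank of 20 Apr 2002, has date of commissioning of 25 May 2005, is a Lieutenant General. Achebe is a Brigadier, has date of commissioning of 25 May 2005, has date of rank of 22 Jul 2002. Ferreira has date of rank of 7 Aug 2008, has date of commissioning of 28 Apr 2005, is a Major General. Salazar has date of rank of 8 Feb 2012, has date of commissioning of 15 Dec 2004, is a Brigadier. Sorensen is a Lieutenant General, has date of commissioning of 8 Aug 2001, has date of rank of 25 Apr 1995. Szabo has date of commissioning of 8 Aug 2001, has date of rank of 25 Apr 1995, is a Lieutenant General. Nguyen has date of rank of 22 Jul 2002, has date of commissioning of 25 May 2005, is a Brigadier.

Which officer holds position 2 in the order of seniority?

By date of commissioning (earlier first): Sorensen and Szabo (both 8 Aug 2001); then Salazar (15 Dec 2004); then Ferreira (28 Apr 2005); then Castillo, Achebe and Nguyen (each 25 May 2005).
Sorensen and Szabo are each Lieutenant General, so the next rule applies.
Sorensen and Szabo both have date of rank 25 Apr 1995, so the next rule applies.
Among Sorensen and Szabo, alphabetically by surname: Sorensen before Szabo.
Among Castillo, Achebe and Nguyen, by grade: Castillo (Lieutenant General) before Achebe and Nguyen (Brigadier).
Achebe and Nguyen both have date of rank 22 Jul 2002, so the next rule applies.
Among Achebe and Nguyen, alphabetically by surname: Achebe before Nguyen.
Order: Sorensen, Szabo, Salazar, Ferreira, Castillo, Achebe, Nguyen.

Szabo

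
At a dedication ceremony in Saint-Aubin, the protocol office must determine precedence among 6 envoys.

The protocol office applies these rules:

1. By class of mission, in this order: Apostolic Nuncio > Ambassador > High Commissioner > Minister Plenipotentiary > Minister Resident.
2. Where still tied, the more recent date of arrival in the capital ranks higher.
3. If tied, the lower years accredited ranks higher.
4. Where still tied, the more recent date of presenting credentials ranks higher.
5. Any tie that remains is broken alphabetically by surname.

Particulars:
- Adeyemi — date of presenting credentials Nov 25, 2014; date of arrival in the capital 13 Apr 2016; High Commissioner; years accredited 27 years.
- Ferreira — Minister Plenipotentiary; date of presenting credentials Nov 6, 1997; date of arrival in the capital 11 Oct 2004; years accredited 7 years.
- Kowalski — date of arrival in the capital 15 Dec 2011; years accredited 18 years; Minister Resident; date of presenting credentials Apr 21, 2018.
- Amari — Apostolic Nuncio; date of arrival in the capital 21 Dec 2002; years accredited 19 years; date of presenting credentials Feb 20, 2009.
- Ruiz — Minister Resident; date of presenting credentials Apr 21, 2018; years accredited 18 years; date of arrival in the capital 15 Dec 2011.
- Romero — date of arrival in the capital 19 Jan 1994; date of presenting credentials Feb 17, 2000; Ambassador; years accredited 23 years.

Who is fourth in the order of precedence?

By class of mission: Amari (Apostolic Nuncio); then Romero (Ambassador); then Adeyemi (High Commissioner); then Ferreira (Minister Plenipotentiary); then Kowalski and Ruiz (Minister Resident).
Kowalski and Ruiz both have date of arrival in the capital 15 Dec 2011, so the next rule applies.
Kowalski and Ruiz both have years accredited 18 years, so the next rule applies.
Kowalski and Ruiz both have date of presenting credentials Apr 21, 2018, so the next rule applies.
Among Kowalski and Ruiz, alphabetically by surname: Kowalski before Ruiz.
Order: Amari, Romero, Adeyemi, Ferreira, Kowalski, Ruiz.

Ferreira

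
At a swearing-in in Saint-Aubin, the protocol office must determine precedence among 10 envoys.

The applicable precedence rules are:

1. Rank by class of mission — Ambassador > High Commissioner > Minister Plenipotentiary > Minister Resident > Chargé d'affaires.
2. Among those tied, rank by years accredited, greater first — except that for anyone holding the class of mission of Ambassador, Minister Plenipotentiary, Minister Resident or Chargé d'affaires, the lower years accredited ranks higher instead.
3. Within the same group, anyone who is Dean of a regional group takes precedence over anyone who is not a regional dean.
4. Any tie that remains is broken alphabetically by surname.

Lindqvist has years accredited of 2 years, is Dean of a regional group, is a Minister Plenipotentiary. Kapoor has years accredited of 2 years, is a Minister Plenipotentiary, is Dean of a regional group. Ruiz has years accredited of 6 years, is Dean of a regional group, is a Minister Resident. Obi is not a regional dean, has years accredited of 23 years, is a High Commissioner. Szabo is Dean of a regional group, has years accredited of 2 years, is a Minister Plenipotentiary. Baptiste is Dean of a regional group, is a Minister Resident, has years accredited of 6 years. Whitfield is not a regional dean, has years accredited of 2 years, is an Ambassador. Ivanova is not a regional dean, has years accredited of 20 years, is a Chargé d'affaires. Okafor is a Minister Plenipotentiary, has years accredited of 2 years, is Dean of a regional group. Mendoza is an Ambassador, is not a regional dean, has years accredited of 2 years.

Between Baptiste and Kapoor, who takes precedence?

Kapoor

By class of mission: Mendoza and Whitfield (Ambassador); then Obi (High Commissioner); then Kapoor, Lindqvist, Okafor and Szabo (Minister Plenipotentiary); then Baptiste and Ruiz (Minister Resident); then Ivanova (Chargé d'affaires).
Mendoza and Whitfield both have years accredited 2 years, so the next rule applies.
Mendoza and Whitfield are each not a regional dean, so the next rule applies.
Among Mendoza and Whitfield, alphabetically by surname: Mendoza before Whitfield.
Kapoor, Lindqvist, Okafor and Szabo all have years accredited 2 years, so the next rule applies.
Kapoor, Lindqvist, Okafor and Szabo are each Dean of a regional group, so the next rule applies.
Among Kapoor, Lindqvist, Okafor and Szabo, alphabetically by surname: Kapoor before Lindqvist before Okafor before Szabo.
Baptiste and Ruiz both have years accredited 6 years, so the next rule applies.
Baptiste and Ruiz are each Dean of a regional group, so the next rule applies.
Among Baptiste and Ruiz, alphabetically by surname: Baptiste before Ruiz.
So Kapoor takes precedence.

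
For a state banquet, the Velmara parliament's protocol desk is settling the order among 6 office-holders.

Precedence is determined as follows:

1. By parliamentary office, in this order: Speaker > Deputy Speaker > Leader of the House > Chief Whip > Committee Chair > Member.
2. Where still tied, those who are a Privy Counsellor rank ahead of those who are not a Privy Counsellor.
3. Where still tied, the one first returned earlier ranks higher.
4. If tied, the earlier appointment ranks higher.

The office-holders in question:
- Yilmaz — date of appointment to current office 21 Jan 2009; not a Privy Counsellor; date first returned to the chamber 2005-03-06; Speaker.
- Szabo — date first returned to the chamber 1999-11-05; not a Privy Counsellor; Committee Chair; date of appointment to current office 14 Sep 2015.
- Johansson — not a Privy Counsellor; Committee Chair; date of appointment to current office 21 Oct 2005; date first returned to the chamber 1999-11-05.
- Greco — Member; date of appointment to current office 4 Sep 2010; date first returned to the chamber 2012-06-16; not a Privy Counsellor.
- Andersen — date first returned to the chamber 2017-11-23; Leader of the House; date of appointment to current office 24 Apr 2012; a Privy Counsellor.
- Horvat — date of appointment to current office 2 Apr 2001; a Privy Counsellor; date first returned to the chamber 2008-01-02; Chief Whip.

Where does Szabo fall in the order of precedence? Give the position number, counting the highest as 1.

By parliamentary office: Yilmaz (Speaker); then Andersen (Leader of the House); then Horvat (Chief Whip); then Johansson and Szabo (Committee Chair); then Greco (Member).
Johansson and Szabo are each not a Privy Counsellor, so the next rule applies.
Johansson and Szabo both have date first returned to the chamber 1999-11-05, so the next rule applies.
Among Johansson and Szabo, by date of appointment to current office (earlier first): Johansson (21 Oct 2005) before Szabo (14 Sep 2015).
Order: Yilmaz, Andersen, Horvat, Johansson, Szabo, Greco. So position 5.

5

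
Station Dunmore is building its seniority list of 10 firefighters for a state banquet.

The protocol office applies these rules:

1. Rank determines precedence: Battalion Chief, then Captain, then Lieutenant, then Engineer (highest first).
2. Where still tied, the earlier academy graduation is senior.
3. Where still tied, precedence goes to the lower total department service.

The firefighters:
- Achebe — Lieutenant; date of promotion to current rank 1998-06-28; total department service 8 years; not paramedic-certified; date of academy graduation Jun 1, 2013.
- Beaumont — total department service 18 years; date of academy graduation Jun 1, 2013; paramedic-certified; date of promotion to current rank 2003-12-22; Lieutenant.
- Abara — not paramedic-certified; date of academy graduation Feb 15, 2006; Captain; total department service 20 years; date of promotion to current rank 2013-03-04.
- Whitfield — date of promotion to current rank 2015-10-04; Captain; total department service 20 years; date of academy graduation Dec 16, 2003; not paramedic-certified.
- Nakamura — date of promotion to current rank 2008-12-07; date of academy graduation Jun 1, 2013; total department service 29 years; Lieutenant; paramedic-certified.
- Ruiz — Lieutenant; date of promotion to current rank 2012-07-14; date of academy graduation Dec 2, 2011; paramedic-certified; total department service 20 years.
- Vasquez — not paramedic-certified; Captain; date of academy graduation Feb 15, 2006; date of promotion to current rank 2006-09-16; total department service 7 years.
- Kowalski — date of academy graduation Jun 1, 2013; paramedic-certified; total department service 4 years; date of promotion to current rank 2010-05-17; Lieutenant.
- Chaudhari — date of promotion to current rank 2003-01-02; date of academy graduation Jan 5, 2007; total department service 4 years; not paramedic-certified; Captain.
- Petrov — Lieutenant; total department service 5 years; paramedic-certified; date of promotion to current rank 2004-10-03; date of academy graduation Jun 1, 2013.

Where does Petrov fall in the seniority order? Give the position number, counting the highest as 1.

By rank: Whitfield, Vasquez, Abara and Chaudhari (Captain); then Ruiz, Kowalski, Petrov, Achebe, Beaumont and Nakamura (Lieutenant).
Among Whitfield, Vasquez, Abara and Chaudhari, by date of academy graduation (earlier first): Whitfield (Dec 16, 2003) before Vasquez and Abara (Feb 15, 2006) before Chaudhari (Jan 5, 2007).
Among Vasquez and Abara, by total department service (lower first): Vasquez (7 years) before Abara (20 years).
Among Ruiz, Kowalski, Petrov, Achebe, Beaumont and Nakamura, by date of academy graduation (earlier first): Ruiz (Dec 2, 2011) before Kowalski, Petrov, Achebe, Beaumont and Nakamura (Jun 1, 2013).
Among Kowalski, Petrov, Achebe, Beaumont and Nakamura, by total department service (lower first): Kowalski (4 years) before Petrov (5 years) before Achebe (8 years) before Beaumont (18 years) before Nakamura (29 years).
Order: Whitfield, Vasquez, Abara, Chaudhari, Ruiz, Kowalski, Petrov, Achebe, Beaumont, Nakamura. So position 7.

7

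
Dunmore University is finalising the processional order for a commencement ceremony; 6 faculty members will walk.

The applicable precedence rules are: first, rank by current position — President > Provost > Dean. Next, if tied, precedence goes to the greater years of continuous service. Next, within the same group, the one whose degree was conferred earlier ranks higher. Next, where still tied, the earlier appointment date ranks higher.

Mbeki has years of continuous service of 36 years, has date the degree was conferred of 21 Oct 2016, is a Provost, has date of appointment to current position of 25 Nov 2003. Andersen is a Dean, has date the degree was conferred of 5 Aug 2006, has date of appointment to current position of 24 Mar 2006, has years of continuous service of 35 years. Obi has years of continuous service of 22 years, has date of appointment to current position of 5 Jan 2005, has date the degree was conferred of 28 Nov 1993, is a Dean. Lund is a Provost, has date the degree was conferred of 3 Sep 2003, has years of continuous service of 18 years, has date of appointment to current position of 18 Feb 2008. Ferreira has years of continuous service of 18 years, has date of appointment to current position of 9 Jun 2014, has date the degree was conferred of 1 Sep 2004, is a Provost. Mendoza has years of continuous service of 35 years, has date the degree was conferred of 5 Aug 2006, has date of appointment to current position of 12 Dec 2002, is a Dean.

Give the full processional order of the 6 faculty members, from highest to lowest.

By current position: Mbeki, Lund and Ferreira (Provost); then Mendoza, Andersen and Obi (Dean).
Among Mbeki, Lund and Ferreira, by years of continuous service (higher first): Mbeki (36 years) before Lund and Ferreira (18 years).
Among Lund and Ferreira, by date the degree was conferred (earlier first): Lund (3 Sep 2003) before Ferreira (1 Sep 2004).
Among Mendoza, Andersen and Obi, by years of continuous service (higher first): Mendoza and Andersen (35 years) before Obi (22 years).
Mendoza and Andersen both have date the degree was conferred 5 Aug 2006, so the next rule applies.
Among Mendoza and Andersen, by date of appointment to current position (earlier first): Mendoza (12 Dec 2002) before Andersen (24 Mar 2006).
Full order: Mbeki, Lund, Ferreira, Mendoza, Andersen, Obi.

Mbeki, Lund, Ferreira, Mendoza, Andersen, Obi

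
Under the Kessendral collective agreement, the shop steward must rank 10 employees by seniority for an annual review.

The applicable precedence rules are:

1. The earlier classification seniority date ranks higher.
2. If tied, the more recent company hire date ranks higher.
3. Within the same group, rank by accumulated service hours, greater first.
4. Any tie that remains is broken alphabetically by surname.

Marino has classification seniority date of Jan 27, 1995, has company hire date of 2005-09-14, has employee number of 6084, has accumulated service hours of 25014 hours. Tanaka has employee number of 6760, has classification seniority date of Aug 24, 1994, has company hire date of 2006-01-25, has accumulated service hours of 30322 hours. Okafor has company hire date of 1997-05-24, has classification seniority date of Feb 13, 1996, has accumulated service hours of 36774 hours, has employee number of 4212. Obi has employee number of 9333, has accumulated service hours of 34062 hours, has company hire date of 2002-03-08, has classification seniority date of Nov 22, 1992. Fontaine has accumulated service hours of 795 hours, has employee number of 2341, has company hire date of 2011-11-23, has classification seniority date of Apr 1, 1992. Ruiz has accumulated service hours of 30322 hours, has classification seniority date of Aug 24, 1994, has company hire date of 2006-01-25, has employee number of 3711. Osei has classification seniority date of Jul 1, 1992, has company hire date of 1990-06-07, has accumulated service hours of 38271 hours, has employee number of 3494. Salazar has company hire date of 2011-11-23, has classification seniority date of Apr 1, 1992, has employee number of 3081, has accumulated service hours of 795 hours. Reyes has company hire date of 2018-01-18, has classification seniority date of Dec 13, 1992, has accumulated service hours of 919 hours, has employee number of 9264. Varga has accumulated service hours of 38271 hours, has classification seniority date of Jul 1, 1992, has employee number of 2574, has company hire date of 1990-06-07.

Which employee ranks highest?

By classification seniority date (earlier first): Fontaine and Salazar (both Apr 1, 1992); then Osei and Varga (both Jul 1, 1992); then Obi (Nov 22, 1992); then Reyes (Dec 13, 1992); then Ruiz and Tanaka (both Aug 24, 1994); then Marino (Jan 27, 1995); then Okafor (Feb 13, 1996).
Fontaine and Salazar both have company hire date 2011-11-23, so the next rule applies.
Fontaine and Salazar both have accumulated service hours 795 hours, so the next rule applies.
Among Fontaine and Salazar, alphabetically by surname: Fontaine before Salazar.
Osei and Varga both have company hire date 1990-06-07, so the next rule applies.
Osei and Varga both have accumulated service hours 38271 hours, so the next rule applies.
Among Osei and Varga, alphabetically by surname: Osei before Varga.
Ruiz and Tanaka both have company hire date 2006-01-25, so the next rule applies.
Ruiz and Tanaka both have accumulated service hours 30322 hours, so the next rule applies.
Among Ruiz and Tanaka, alphabetically by surname: Ruiz before Tanaka.
Order: Fontaine, Salazar, Osei, Varga, Obi, Reyes, Ruiz, Tanaka, Marino, Okafor.

Fontaine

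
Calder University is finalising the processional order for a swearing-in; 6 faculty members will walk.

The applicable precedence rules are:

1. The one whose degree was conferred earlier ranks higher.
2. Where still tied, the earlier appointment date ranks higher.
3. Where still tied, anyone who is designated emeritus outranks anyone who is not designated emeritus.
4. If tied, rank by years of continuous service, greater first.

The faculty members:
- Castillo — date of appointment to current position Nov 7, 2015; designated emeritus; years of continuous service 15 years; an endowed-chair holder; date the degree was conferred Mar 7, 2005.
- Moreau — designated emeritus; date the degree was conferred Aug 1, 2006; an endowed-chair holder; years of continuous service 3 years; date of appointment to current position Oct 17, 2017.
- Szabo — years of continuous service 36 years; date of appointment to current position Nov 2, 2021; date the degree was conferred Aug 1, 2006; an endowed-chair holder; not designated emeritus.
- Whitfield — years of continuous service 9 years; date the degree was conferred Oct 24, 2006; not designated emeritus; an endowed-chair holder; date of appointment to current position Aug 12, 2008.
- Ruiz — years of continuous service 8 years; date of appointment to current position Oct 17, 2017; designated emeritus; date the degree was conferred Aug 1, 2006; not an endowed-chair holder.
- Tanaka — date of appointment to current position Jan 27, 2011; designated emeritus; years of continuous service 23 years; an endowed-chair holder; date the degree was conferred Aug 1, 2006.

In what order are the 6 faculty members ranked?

By date the degree was conferred (earlier first): Castillo (Mar 7, 2005); then Tanaka, Ruiz, Moreau and Szabo (each Aug 1, 2006); then Whitfield (Oct 24, 2006).
Among Tanaka, Ruiz, Moreau and Szabo, by date of appointment to current position (earlier first): Tanaka (Jan 27, 2011) before Ruiz and Moreau (Oct 17, 2017) before Szabo (Nov 2, 2021).
Ruiz and Moreau are each designated emeritus, so the next rule applies.
Among Ruiz and Moreau, by years of continuous service (higher first): Ruiz (8 years) before Moreau (3 years).
Full order: Castillo, Tanaka, Ruiz, Moreau, Szabo, Whitfield.

Castillo, Tanaka, Ruiz, Moreau, Szabo, Whitfield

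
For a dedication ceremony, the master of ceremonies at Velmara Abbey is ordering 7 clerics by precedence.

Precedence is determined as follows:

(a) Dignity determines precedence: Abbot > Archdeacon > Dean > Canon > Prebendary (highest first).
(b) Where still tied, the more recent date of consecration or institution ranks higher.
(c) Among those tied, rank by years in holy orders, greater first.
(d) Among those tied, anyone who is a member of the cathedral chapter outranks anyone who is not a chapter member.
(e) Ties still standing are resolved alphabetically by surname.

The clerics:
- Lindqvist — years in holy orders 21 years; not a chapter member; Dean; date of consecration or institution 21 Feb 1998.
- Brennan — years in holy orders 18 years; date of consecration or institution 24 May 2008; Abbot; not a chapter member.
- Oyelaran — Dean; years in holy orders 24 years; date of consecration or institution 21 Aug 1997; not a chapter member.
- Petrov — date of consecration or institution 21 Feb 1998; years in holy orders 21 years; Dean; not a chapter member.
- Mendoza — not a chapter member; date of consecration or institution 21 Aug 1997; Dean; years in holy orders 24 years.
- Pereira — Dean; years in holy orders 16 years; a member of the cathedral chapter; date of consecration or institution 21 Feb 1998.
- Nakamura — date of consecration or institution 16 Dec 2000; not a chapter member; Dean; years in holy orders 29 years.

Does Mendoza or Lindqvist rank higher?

By dignity: Brennan (Abbot); then Nakamura, Lindqvist, Petrov, Pereira, Mendoza and Oyelaran (Dean).
Among Nakamura, Lindqvist, Petrov, Pereira, Mendoza and Oyelaran, by date of consecration or institution (later first): Nakamura (16 Dec 2000) before Lindqvist, Petrov and Pereira (21 Feb 1998) before Mendoza and Oyelaran (21 Aug 1997).
Among Lindqvist, Petrov and Pereira, by years in holy orders (higher first): Lindqvist and Petrov (21 years) before Pereira (16 years).
Lindqvist and Petrov are each not a chapter member, so the next rule applies.
Among Lindqvist and Petrov, alphabetically by surname: Lindqvist before Petrov.
Mendoza and Oyelaran both have years in holy orders 24 years, so the next rule applies.
Mendoza and Oyelaran are each not a chapter member, so the next rule applies.
Among Mendoza and Oyelaran, alphabetically by surname: Mendoza before Oyelaran.
So Lindqvist takes precedence.

Lindqvist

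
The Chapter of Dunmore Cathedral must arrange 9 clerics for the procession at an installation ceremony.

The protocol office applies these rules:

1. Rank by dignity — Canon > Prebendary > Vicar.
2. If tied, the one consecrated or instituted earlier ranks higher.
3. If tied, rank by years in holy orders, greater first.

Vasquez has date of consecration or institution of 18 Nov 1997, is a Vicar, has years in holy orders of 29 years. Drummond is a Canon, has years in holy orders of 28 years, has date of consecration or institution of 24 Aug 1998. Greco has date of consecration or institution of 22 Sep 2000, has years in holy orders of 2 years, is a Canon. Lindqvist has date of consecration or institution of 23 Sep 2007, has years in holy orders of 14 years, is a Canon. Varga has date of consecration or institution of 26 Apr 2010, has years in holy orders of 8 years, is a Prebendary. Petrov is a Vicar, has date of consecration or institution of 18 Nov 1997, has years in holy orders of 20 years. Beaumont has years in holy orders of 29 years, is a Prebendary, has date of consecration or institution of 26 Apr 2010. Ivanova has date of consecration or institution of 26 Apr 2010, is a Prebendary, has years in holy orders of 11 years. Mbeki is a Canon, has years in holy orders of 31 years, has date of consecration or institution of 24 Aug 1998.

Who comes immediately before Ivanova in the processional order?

By dignity: Mbeki, Drummond, Greco and Lindqvist (Canon); then Beaumont, Ivanova and Varga (Prebendary); then Vasquez and Petrov (Vicar).
Among Mbeki, Drummond, Greco and Lindqvist, by date of consecration or institution (earlier first): Mbeki and Drummond (24 Aug 1998) before Greco (22 Sep 2000) before Lindqvist (23 Sep 2007).
Among Mbeki and Drummond, by years in holy orders (higher first): Mbeki (31 years) before Drummond (28 years).
Beaumont, Ivanova and Varga all have date of consecration or institution 26 Apr 2010, so the next rule applies.
Among Beaumont, Ivanova and Varga, by years in holy orders (higher first): Beaumont (29 years) before Ivanova (11 years) before Varga (8 years).
Vasquez and Petrov both have date of consecration or institution 18 Nov 1997, so the next rule applies.
Among Vasquez and Petrov, by years in holy orders (higher first): Vasquez (29 years) before Petrov (20 years).
Order: Mbeki, Drummond, Greco, Lindqvist, Beaumont, Ivanova, Varga, Vasquez, Petrov.

Beaumont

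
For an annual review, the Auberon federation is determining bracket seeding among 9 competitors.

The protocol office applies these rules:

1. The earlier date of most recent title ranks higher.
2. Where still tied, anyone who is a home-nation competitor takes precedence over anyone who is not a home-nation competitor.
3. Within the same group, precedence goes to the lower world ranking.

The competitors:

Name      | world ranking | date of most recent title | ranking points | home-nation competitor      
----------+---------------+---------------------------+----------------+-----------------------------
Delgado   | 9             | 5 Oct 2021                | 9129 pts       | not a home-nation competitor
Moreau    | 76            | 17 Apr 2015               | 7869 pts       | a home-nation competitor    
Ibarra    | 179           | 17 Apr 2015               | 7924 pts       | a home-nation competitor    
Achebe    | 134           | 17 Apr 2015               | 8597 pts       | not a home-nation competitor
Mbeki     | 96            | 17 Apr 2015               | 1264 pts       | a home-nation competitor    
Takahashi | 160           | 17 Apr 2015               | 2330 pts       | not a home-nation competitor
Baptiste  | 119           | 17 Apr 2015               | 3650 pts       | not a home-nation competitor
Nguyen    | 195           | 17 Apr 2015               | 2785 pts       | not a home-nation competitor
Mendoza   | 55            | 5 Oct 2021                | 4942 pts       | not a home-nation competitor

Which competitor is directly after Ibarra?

Baptiste

By date of most recent title (earlier first): Moreau, Mbeki, Ibarra, Baptiste, Achebe, Takahashi and Nguyen (each 17 Apr 2015); then Delgado and Mendoza (both 5 Oct 2021).
Among Moreau, Mbeki, Ibarra, Baptiste, Achebe, Takahashi and Nguyen, a home-nation competitor before not a home-nation competitor: Moreau, Mbeki and Ibarra (a home-nation competitor) before Baptiste, Achebe, Takahashi and Nguyen (not a home-nation competitor).
Among Moreau, Mbeki and Ibarra, by world ranking (lower first): Moreau (76) before Mbeki (96) before Ibarra (179).
Among Baptiste, Achebe, Takahashi and Nguyen, by world ranking (lower first): Baptiste (119) before Achebe (134) before Takahashi (160) before Nguyen (195).
Delgado and Mendoza are each not a home-nation competitor, so the next rule applies.
Among Delgado and Mendoza, by world ranking (lower first): Delgado (9) before Mendoza (55).
Order: Moreau, Mbeki, Ibarra, Baptiste, Achebe, Takahashi, Nguyen, Delgado, Mendoza.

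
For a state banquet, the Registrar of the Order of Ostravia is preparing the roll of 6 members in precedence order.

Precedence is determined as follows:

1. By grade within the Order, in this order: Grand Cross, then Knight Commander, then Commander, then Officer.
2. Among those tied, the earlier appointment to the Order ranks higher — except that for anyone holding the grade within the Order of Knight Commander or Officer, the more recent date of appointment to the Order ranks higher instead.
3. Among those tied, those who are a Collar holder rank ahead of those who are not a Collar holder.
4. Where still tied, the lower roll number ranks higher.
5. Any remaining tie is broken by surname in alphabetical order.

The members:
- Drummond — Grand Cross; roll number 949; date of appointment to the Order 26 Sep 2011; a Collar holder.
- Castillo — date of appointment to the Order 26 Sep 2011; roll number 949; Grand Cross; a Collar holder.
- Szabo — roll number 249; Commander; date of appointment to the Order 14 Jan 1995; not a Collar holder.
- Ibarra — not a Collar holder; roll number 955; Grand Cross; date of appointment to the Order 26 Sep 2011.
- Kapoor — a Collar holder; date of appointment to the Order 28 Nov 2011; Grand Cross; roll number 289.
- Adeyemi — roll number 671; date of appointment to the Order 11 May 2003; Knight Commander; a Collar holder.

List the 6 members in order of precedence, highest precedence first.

By grade within the Order: Castillo, Drummond, Ibarra and Kapoor (Grand Cross); then Adeyemi (Knight Commander); then Szabo (Commander).
Among Castillo, Drummond, Ibarra and Kapoor, by date of appointment to the Order (earlier first): Castillo, Drummond and Ibarra (26 Sep 2011) before Kapoor (28 Nov 2011).
Among Castillo, Drummond and Ibarra, a Collar holder before not a Collar holder: Castillo and Drummond (a Collar holder) before Ibarra (not a Collar holder).
Castillo and Drummond both have roll number 949, so the next rule applies.
Among Castillo and Drummond, alphabetically by surname: Castillo before Drummond.
Full order: Castillo, Drummond, Ibarra, Kapoor, Adeyemi, Szabo.

Castillo, Drummond, Ibarra, Kapoor, Adeyemi, Szabo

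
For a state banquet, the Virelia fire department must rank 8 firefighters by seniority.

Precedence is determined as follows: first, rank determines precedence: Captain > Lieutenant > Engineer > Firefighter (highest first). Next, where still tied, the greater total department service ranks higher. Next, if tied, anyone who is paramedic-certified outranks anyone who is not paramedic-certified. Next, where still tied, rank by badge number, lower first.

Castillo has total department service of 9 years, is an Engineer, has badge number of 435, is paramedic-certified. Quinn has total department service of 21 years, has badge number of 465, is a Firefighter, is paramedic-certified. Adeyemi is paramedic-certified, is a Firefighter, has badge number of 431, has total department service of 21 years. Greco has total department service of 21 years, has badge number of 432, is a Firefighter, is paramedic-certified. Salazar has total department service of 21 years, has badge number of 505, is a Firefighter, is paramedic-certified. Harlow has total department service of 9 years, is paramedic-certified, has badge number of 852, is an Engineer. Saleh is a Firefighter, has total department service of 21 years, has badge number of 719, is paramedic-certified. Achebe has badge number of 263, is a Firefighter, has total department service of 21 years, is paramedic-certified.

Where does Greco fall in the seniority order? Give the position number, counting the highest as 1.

By rank: Castillo and Harlow (Engineer); then Achebe, Adeyemi, Greco, Quinn, Salazar and Saleh (Firefighter).
Castillo and Harlow both have total department service 9 years, so the next rule applies.
Castillo and Harlow are each paramedic-certified, so the next rule applies.
Among Castillo and Harlow, by badge number (lower first): Castillo (435) before Harlow (852).
Achebe, Adeyemi, Greco, Quinn, Salazar and Saleh all have total department service 21 years, so the next rule applies.
Achebe, Adeyemi, Greco, Quinn, Salazar and Saleh are each paramedic-certified, so the next rule applies.
Among Achebe, Adeyemi, Greco, Quinn, Salazar and Saleh, by badge number (lower first): Achebe (263) before Adeyemi (431) before Greco (432) before Quinn (465) before Salazar (505) before Saleh (719).
Order: Castillo, Harlow, Achebe, Adeyemi, Greco, Quinn, Salazar, Saleh. So position 5.

5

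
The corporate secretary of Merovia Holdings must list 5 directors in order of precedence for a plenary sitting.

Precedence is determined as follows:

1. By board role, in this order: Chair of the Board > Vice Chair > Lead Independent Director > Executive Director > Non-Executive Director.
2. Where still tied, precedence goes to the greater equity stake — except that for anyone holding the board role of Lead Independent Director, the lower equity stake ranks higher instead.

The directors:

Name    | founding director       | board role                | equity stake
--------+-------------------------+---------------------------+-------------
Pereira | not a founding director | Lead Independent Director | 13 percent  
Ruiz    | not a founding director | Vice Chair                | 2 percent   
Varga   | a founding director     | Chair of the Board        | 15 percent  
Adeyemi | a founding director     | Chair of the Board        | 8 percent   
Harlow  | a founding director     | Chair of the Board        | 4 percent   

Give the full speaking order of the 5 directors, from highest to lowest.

Varga, Adeyemi, Harlow, Ruiz, Pereira

By board role: Varga, Adeyemi and Harlow (Chair of the Board); then Ruiz (Vice Chair); then Pereira (Lead Independent Director).
Among Varga, Adeyemi and Harlow, by equity stake (higher first): Varga (15 percent) before Adeyemi (8 percent) before Harlow (4 percent).
Full order: Varga, Adeyemi, Harlow, Ruiz, Pereira.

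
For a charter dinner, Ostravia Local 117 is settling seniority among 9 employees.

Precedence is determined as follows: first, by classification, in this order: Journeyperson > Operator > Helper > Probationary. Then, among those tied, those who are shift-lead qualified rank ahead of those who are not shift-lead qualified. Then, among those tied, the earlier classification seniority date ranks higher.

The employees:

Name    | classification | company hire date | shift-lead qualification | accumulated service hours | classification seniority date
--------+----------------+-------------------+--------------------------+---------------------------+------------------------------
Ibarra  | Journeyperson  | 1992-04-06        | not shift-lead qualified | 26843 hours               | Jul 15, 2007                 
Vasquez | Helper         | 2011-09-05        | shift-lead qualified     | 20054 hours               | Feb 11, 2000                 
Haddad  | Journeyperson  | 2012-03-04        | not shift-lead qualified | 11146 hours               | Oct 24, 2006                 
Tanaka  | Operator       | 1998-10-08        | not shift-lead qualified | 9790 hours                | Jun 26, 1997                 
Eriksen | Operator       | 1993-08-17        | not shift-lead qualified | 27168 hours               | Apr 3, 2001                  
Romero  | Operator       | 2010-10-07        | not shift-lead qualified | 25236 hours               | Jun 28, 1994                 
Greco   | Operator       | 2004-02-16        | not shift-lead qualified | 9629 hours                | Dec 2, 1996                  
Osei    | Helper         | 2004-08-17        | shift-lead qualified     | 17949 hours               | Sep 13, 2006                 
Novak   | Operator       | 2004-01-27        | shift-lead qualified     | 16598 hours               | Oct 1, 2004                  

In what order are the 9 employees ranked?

Haddad, Ibarra, Novak, Romero, Greco, Tanaka, Eriksen, Vasquez, Osei

By classification: Haddad and Ibarra (Journeyperson); then Novak, Romero, Greco, Tanaka and Eriksen (Operator); then Vasquez and Osei (Helper).
Haddad and Ibarra are each not shift-lead qualified, so the next rule applies.
Among Haddad and Ibarra, by classification seniority date (earlier first): Haddad (Oct 24, 2006) before Ibarra (Jul 15, 2007).
Among Novak, Romero, Greco, Tanaka and Eriksen, shift-lead qualified before not shift-lead qualified: Novak (shift-lead qualified) before Romero, Greco, Tanaka and Eriksen (not shift-lead qualified).
Among Romero, Greco, Tanaka and Eriksen, by classification seniority date (earlier first): Romero (Jun 28, 1994) before Greco (Dec 2, 1996) before Tanaka (Jun 26, 1997) before Eriksen (Apr 3, 2001).
Vasquez and Osei are each shift-lead qualified, so the next rule applies.
Among Vasquez and Osei, by classification seniority date (earlier first): Vasquez (Feb 11, 2000) before Osei (Sep 13, 2006).
Full order: Haddad, Ibarra, Novak, Romero, Greco, Tanaka, Eriksen, Vasquez, Osei.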